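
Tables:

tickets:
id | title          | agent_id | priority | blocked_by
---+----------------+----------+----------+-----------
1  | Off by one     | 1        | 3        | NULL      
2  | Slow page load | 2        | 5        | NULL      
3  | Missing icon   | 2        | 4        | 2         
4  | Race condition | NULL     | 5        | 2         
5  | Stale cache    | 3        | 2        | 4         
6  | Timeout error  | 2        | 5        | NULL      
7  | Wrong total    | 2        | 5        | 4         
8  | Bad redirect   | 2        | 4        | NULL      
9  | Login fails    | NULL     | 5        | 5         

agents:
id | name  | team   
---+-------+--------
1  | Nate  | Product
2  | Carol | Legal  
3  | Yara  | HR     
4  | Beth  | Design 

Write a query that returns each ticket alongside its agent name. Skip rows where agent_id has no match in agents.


INNER JOIN keeps only tickets rows whose agent_id matches an id in agents. Walk through each ticket:
  - ticket 1 (Off by one): agent_id=1 -> matches Nate
  - ticket 2 (Slow page load): agent_id=2 -> matches Carol
  - ticket 3 (Missing icon): agent_id=2 -> matches Carol
  - ticket 4 (Race condition): agent_id=NULL, no match -> dropped
  - ticket 5 (Stale cache): agent_id=3 -> matches Yara
  - ticket 6 (Timeout error): agent_id=2 -> matches Carol
  - ticket 7 (Wrong total): agent_id=2 -> matches Carol
  - ticket 8 (Bad redirect): agent_id=2 -> matches Carol
  - ticket 9 (Login fails): agent_id=NULL, no match -> dropped
So 2 of 9 rows are dropped.

SQL:
SELECT a.title, b.name AS agent
FROM tickets a
INNER JOIN agents b ON a.agent_id = b.id

Result:
title          | agent
---------------+------
Off by one     | Nate 
Slow page load | Carol
Missing icon   | Carol
Stale cache    | Yara 
Timeout error  | Carol
Wrong total    | Carol
Bad redirect   | Carol


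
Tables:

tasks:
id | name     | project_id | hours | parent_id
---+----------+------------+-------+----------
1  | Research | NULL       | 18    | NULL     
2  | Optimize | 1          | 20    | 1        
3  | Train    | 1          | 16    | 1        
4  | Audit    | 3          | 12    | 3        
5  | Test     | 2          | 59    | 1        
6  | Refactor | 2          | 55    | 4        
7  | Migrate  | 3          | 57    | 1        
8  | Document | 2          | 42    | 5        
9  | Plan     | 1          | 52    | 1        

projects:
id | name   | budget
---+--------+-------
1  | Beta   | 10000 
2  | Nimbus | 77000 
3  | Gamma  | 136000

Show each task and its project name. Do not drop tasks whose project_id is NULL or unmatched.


LEFT JOIN keeps every row from tasks (the left table); where project_id has no match in projects, the project columns become NULL. Walk through each task:
  - task 1 (Research): project_id=NULL, no match -> kept with NULL
  - task 2 (Optimize): project_id=1 -> matches Beta
  - task 3 (Train): project_id=1 -> matches Beta
  - task 4 (Audit): project_id=3 -> matches Gamma
  - task 5 (Test): project_id=2 -> matches Nimbus
  - task 6 (Refactor): project_id=2 -> matches Nimbus
  - task 7 (Migrate): project_id=3 -> matches Gamma
  - task 8 (Document): project_id=2 -> matches Nimbus
  - task 9 (Plan): project_id=1 -> matches Beta
All 9 rows appear; 1 has NULL project.

SQL:
SELECT a.name, b.name AS project
FROM tasks a
LEFT JOIN projects b ON a.project_id = b.id

Result:
name     | project
---------+--------
Research | NULL   
Optimize | Beta   
Train    | Beta   
Audit    | Gamma  
Test     | Nimbus 
Refactor | Nimbus 
Migrate  | Gamma  
Document | Nimbus 
Plan     | Beta   


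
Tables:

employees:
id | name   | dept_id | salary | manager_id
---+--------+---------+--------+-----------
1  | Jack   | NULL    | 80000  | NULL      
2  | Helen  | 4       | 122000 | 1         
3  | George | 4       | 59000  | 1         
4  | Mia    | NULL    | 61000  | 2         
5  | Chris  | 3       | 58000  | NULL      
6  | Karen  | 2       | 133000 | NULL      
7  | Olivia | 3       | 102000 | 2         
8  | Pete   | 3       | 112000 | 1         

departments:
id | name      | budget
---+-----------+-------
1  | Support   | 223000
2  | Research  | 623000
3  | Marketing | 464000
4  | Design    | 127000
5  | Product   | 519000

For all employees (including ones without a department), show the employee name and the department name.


LEFT JOIN keeps every row from employees (the left table); where dept_id has no match in departments, the department columns become NULL. Walk through each employee:
  - employee 1 (Jack): dept_id=NULL, no match -> kept with NULL
  - employee 2 (Helen): dept_id=4 -> matches Design
  - employee 3 (George): dept_id=4 -> matches Design
  - employee 4 (Mia): dept_id=NULL, no match -> kept with NULL
  - employee 5 (Chris): dept_id=3 -> matches Marketing
  - employee 6 (Karen): dept_id=2 -> matches Research
  - employee 7 (Olivia): dept_id=3 -> matches Marketing
  - employee 8 (Pete): dept_id=3 -> matches Marketing
All 8 rows appear; 2 have NULL department.

SQL:
SELECT a.name, b.name AS department
FROM employees a
LEFT JOIN departments b ON a.dept_id = b.id

Result:
name   | department
-------+-----------
Jack   | NULL      
Helen  | Design    
George | Design    
Mia    | NULL      
Chris  | Marketing 
Karen  | Research  
Olivia | Marketing 
Pete   | Marketing 


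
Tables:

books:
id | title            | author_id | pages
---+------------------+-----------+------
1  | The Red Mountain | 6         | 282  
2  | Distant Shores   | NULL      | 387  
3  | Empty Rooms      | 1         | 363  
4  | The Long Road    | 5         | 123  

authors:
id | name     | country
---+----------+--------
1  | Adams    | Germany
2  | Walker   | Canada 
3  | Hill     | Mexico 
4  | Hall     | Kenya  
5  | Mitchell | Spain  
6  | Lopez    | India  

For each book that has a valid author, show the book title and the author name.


INNER JOIN keeps only books rows whose author_id matches an id in authors. Walk through each book:
  - book 1 (The Red Mountain): author_id=6 -> matches Lopez
  - book 2 (Distant Shores): author_id=NULL, no match -> dropped
  - book 3 (Empty Rooms): author_id=1 -> matches Adams
  - book 4 (The Long Road): author_id=5 -> matches Mitchell
So 1 of 4 rows is dropped.

SQL:
SELECT a.title, b.name AS author
FROM books a
INNER JOIN authors b ON a.author_id = b.id

Result:
title            | author  
-----------------+---------
The Red Mountain | Lopez   
Empty Rooms      | Adams   
The Long Road    | Mitchell


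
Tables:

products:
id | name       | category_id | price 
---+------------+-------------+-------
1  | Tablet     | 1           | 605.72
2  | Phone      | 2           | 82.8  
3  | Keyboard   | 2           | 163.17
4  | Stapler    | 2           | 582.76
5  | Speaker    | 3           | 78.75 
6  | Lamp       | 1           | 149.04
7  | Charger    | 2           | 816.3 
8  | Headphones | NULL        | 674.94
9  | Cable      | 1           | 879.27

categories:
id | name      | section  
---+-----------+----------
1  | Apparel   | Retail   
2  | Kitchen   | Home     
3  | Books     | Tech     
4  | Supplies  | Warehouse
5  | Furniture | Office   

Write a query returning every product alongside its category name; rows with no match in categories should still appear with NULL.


LEFT JOIN keeps every row from products (the left table); where category_id has no match in categories, the category columns become NULL. Walk through each product:
  - product 1 (Tablet): category_id=1 -> matches Apparel
  - product 2 (Phone): category_id=2 -> matches Kitchen
  - product 3 (Keyboard): category_id=2 -> matches Kitchen
  - product 4 (Stapler): category_id=2 -> matches Kitchen
  - product 5 (Speaker): category_id=3 -> matches Books
  - product 6 (Lamp): category_id=1 -> matches Apparel
  - product 7 (Charger): category_id=2 -> matches Kitchen
  - product 8 (Headphones): category_id=NULL, no match -> kept with NULL
  - product 9 (Cable): category_id=1 -> matches Apparel
All 9 rows appear; 1 has NULL category.

SQL:
SELECT a.name, b.name AS category
FROM products a
LEFT JOIN categories b ON a.category_id = b.id

Result:
name       | category
-----------+---------
Tablet     | Apparel 
Phone      | Kitchen 
Keyboard   | Kitchen 
Stapler    | Kitchen 
Speaker    | Books   
Lamp       | Apparel 
Charger    | Kitchen 
Headphones | NULL    
Cable      | Apparel 


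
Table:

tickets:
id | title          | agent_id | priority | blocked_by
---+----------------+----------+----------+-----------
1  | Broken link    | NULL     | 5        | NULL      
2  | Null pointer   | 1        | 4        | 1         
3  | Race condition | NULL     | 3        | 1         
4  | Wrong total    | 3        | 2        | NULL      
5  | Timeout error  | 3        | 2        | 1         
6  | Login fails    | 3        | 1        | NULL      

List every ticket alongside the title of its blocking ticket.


This is a self-join: tickets is joined to a second copy of itself, matching each row's blocked_by to another row's id. Use LEFT JOIN so rows with blocked_by=NULL are kept.
  - ticket 1 (Broken link): blocked_by=NULL -> NULL
  - ticket 2 (Null pointer): blocked_by=1 -> Broken link
  - ticket 3 (Race condition): blocked_by=1 -> Broken link
  - ticket 4 (Wrong total): blocked_by=NULL -> NULL
  - ticket 5 (Timeout error): blocked_by=1 -> Broken link
  - ticket 6 (Login fails): blocked_by=NULL -> NULL

SQL:
SELECT a.title AS item, b.title AS blocked_by
FROM tickets a
LEFT JOIN tickets b ON a.blocked_by = b.id

Result:
item           | blocked_by 
---------------+------------
Broken link    | NULL       
Null pointer   | Broken link
Race condition | Broken link
Wrong total    | NULL       
Timeout error  | Broken link
Login fails    | NULL       


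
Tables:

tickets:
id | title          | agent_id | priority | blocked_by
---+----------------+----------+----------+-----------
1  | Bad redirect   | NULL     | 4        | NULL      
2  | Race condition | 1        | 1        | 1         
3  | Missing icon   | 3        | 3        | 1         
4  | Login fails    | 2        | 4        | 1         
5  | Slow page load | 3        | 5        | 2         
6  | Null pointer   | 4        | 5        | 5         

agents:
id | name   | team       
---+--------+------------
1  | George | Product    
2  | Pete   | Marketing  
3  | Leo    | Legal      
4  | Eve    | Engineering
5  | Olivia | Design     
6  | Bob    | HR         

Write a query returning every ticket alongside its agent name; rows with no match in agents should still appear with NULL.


LEFT JOIN keeps every row from tickets (the left table); where agent_id has no match in agents, the agent columns become NULL. Walk through each ticket:
  - ticket 1 (Bad redirect): agent_id=NULL, no match -> kept with NULL
  - ticket 2 (Race condition): agent_id=1 -> matches George
  - ticket 3 (Missing icon): agent_id=3 -> matches Leo
  - ticket 4 (Login fails): agent_id=2 -> matches Pete
  - ticket 5 (Slow page load): agent_id=3 -> matches Leo
  - ticket 6 (Null pointer): agent_id=4 -> matches Eve
All 6 rows appear; 1 has NULL agent.

SQL:
SELECT a.title, b.name AS agent
FROM tickets a
LEFT JOIN agents b ON a.agent_id = b.id

Result:
title          | agent 
---------------+-------
Bad redirect   | NULL  
Race condition | George
Missing icon   | Leo   
Login fails    | Pete  
Slow page load | Leo   
Null pointer   | Eve   


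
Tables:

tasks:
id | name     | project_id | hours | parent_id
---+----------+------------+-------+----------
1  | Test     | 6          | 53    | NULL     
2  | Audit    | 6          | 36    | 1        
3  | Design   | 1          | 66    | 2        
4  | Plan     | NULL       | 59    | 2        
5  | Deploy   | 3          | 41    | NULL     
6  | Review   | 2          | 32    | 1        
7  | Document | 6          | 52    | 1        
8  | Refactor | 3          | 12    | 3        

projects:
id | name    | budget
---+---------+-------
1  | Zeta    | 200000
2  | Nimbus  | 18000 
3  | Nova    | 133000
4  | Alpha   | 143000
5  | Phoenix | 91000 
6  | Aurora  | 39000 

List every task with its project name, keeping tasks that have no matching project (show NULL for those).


LEFT JOIN keeps every row from tasks (the left table); where project_id has no match in projects, the project columns become NULL. Walk through each task:
  - task 1 (Test): project_id=6 -> matches Aurora
  - task 2 (Audit): project_id=6 -> matches Aurora
  - task 3 (Design): project_id=1 -> matches Zeta
  - task 4 (Plan): project_id=NULL, no match -> kept with NULL
  - task 5 (Deploy): project_id=3 -> matches Nova
  - task 6 (Review): project_id=2 -> matches Nimbus
  - task 7 (Document): project_id=6 -> matches Aurora
  - task 8 (Refactor): project_id=3 -> matches Nova
All 8 rows appear; 1 has NULL project.

SQL:
SELECT a.name, b.name AS project
FROM tasks a
LEFT JOIN projects b ON a.project_id = b.id

Result:
name     | project
---------+--------
Test     | Aurora 
Audit    | Aurora 
Design   | Zeta   
Plan     | NULL   
Deploy   | Nova   
Review   | Nimbus 
Document | Aurora 
Refactor | Nova   


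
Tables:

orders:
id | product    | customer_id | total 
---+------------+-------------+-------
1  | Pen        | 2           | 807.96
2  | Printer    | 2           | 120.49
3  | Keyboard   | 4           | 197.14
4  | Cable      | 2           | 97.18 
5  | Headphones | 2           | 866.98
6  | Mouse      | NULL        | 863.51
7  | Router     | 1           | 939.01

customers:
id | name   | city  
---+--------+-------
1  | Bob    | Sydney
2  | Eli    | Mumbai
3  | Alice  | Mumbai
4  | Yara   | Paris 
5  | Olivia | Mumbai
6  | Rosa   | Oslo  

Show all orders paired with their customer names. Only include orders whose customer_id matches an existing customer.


INNER JOIN keeps only orders rows whose customer_id matches an id in customers. Walk through each order:
  - order 1 (Pen): customer_id=2 -> matches Eli
  - order 2 (Printer): customer_id=2 -> matches Eli
  - order 3 (Keyboard): customer_id=4 -> matches Yara
  - order 4 (Cable): customer_id=2 -> matches Eli
  - order 5 (Headphones): customer_id=2 -> matches Eli
  - order 6 (Mouse): customer_id=NULL, no match -> dropped
  - order 7 (Router): customer_id=1 -> matches Bob
So 1 of 7 rows is dropped.

SQL:
SELECT a.product, b.name AS customer
FROM orders a
INNER JOIN customers b ON a.customer_id = b.id

Result:
product    | customer
-----------+---------
Pen        | Eli     
Printer    | Eli     
Keyboard   | Yara    
Cable      | Eli     
Headphones | Eli     
Router     | Bob     


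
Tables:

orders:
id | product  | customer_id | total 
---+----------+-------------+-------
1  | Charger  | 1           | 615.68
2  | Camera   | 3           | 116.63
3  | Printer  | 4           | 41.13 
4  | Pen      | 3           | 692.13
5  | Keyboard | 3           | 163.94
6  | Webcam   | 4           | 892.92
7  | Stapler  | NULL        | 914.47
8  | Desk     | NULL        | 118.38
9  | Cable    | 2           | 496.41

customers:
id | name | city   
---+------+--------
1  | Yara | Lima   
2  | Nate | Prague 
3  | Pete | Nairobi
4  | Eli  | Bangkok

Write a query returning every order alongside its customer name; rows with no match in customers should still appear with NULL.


LEFT JOIN keeps every row from orders (the left table); where customer_id has no match in customers, the customer columns become NULL. Walk through each order:
  - order 1 (Charger): customer_id=1 -> matches Yara
  - order 2 (Camera): customer_id=3 -> matches Pete
  - order 3 (Printer): customer_id=4 -> matches Eli
  - order 4 (Pen): customer_id=3 -> matches Pete
  - order 5 (Keyboard): customer_id=3 -> matches Pete
  - order 6 (Webcam): customer_id=4 -> matches Eli
  - order 7 (Stapler): customer_id=NULL, no match -> kept with NULL
  - order 8 (Desk): customer_id=NULL, no match -> kept with NULL
  - order 9 (Cable): customer_id=2 -> matches Nate
All 9 rows appear; 2 have NULL customer.

SQL:
SELECT a.product, b.name AS customer
FROM orders a
LEFT JOIN customers b ON a.customer_id = b.id

Result:
product  | customer
---------+---------
Charger  | Yara    
Camera   | Pete    
Printer  | Eli     
Pen      | Pete    
Keyboard | Pete    
Webcam   | Eli     
Stapler  | NULL    
Desk     | NULL    
Cable    | Nate    


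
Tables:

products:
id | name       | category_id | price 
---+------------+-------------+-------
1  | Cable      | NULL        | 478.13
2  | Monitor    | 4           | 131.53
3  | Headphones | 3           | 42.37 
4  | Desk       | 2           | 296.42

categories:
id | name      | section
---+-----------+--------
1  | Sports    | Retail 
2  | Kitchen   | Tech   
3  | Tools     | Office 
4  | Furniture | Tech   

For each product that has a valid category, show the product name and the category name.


INNER JOIN keeps only products rows whose category_id matches an id in categories. Walk through each product:
  - product 1 (Cable): category_id=NULL, no match -> dropped
  - product 2 (Monitor): category_id=4 -> matches Furniture
  - product 3 (Headphones): category_id=3 -> matches Tools
  - product 4 (Desk): category_id=2 -> matches Kitchen
So 1 of 4 rows is dropped.

SQL:
SELECT a.name, b.name AS category
FROM products a
INNER JOIN categories b ON a.category_id = b.id

Result:
name       | category 
-----------+----------
Monitor    | Furniture
Headphones | Tools    
Desk       | Kitchen  


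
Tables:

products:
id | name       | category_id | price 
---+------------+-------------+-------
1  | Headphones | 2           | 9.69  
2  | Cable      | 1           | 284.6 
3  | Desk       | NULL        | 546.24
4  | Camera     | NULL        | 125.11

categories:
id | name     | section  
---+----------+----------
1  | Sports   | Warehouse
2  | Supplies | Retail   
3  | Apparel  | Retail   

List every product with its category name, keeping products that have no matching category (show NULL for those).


LEFT JOIN keeps every row from products (the left table); where category_id has no match in categories, the category columns become NULL. Walk through each product:
  - product 1 (Headphones): category_id=2 -> matches Supplies
  - product 2 (Cable): category_id=1 -> matches Sports
  - product 3 (Desk): category_id=NULL, no match -> kept with NULL
  - product 4 (Camera): category_id=NULL, no match -> kept with NULL
All 4 rows appear; 2 have NULL category.

SQL:
SELECT a.name, b.name AS category
FROM products a
LEFT JOIN categories b ON a.category_id = b.id

Result:
name       | category
-----------+---------
Headphones | Supplies
Cable      | Sports  
Desk       | NULL    
Camera     | NULL    


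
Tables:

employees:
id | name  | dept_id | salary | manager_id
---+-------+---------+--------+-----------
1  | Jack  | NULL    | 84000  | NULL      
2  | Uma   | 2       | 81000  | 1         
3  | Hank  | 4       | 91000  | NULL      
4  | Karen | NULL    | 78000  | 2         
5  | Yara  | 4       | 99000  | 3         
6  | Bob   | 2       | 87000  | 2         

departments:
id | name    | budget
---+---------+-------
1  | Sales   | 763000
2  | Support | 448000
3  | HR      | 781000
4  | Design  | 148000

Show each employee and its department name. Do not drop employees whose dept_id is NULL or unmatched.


LEFT JOIN keeps every row from employees (the left table); where dept_id has no match in departments, the department columns become NULL. Walk through each employee:
  - employee 1 (Jack): dept_id=NULL, no match -> kept with NULL
  - employee 2 (Uma): dept_id=2 -> matches Support
  - employee 3 (Hank): dept_id=4 -> matches Design
  - employee 4 (Karen): dept_id=NULL, no match -> kept with NULL
  - employee 5 (Yara): dept_id=4 -> matches Design
  - employee 6 (Bob): dept_id=2 -> matches Support
All 6 rows appear; 2 have NULL department.

SQL:
SELECT a.name, b.name AS department
FROM employees a
LEFT JOIN departments b ON a.dept_id = b.id

Result:
name  | department
------+-----------
Jack  | NULL      
Uma   | Support   
Hank  | Design    
Karen | NULL      
Yara  | Design    
Bob   | Support   


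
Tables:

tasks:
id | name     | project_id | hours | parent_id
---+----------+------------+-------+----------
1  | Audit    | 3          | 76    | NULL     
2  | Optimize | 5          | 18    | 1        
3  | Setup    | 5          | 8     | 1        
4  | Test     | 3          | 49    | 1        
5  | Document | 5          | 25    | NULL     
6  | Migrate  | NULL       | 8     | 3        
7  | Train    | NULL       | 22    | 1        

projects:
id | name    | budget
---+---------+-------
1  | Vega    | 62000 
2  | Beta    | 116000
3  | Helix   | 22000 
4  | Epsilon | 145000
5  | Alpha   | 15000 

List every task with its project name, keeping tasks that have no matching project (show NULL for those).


LEFT JOIN keeps every row from tasks (the left table); where project_id has no match in projects, the project columns become NULL. Walk through each task:
  - task 1 (Audit): project_id=3 -> matches Helix
  - task 2 (Optimize): project_id=5 -> matches Alpha
  - task 3 (Setup): project_id=5 -> matches Alpha
  - task 4 (Test): project_id=3 -> matches Helix
  - task 5 (Document): project_id=5 -> matches Alpha
  - task 6 (Migrate): project_id=NULL, no match -> kept with NULL
  - task 7 (Train): project_id=NULL, no match -> kept with NULL
All 7 rows appear; 2 have NULL project.

SQL:
SELECT a.name, b.name AS project
FROM tasks a
LEFT JOIN projects b ON a.project_id = b.id

Result:
name     | project
---------+--------
Audit    | Helix  
Optimize | Alpha  
Setup    | Alpha  
Test     | Helix  
Document | Alpha  
Migrate  | NULL   
Train    | NULL   


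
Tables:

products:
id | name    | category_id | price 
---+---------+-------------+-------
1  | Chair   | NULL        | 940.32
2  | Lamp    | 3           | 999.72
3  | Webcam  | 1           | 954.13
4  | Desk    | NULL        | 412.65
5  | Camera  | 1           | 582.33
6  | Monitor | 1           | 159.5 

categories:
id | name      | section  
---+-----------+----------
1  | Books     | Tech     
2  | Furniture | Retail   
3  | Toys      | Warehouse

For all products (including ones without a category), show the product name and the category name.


LEFT JOIN keeps every row from products (the left table); where category_id has no match in categories, the category columns become NULL. Walk through each product:
  - product 1 (Chair): category_id=NULL, no match -> kept with NULL
  - product 2 (Lamp): category_id=3 -> matches Toys
  - product 3 (Webcam): category_id=1 -> matches Books
  - product 4 (Desk): category_id=NULL, no match -> kept with NULL
  - product 5 (Camera): category_id=1 -> matches Books
  - product 6 (Monitor): category_id=1 -> matches Books
All 6 rows appear; 2 have NULL category.

SQL:
SELECT a.name, b.name AS category
FROM products a
LEFT JOIN categories b ON a.category_id = b.id

Result:
name    | category
--------+---------
Chair   | NULL    
Lamp    | Toys    
Webcam  | Books   
Desk    | NULL    
Camera  | Books   
Monitor | Books   


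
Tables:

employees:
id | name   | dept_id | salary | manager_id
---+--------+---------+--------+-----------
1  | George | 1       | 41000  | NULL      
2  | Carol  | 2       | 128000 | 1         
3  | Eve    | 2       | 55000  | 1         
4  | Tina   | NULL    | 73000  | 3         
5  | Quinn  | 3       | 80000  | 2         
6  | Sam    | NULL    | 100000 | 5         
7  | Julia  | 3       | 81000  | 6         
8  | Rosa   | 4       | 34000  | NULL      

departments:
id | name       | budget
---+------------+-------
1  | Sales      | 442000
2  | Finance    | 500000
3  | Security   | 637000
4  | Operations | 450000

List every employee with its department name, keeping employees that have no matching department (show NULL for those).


LEFT JOIN keeps every row from employees (the left table); where dept_id has no match in departments, the department columns become NULL. Walk through each employee:
  - employee 1 (George): dept_id=1 -> matches Sales
  - employee 2 (Carol): dept_id=2 -> matches Finance
  - employee 3 (Eve): dept_id=2 -> matches Finance
  - employee 4 (Tina): dept_id=NULL, no match -> kept with NULL
  - employee 5 (Quinn): dept_id=3 -> matches Security
  - employee 6 (Sam): dept_id=NULL, no match -> kept with NULL
  - employee 7 (Julia): dept_id=3 -> matches Security
  - employee 8 (Rosa): dept_id=4 -> matches Operations
All 8 rows appear; 2 have NULL department.

SQL:
SELECT a.name, b.name AS department
FROM employees a
LEFT JOIN departments b ON a.dept_id = b.id

Result:
name   | department
-------+-----------
George | Sales     
Carol  | Finance   
Eve    | Finance   
Tina   | NULL      
Quinn  | Security  
Sam    | NULL      
Julia  | Security  
Rosa   | Operations


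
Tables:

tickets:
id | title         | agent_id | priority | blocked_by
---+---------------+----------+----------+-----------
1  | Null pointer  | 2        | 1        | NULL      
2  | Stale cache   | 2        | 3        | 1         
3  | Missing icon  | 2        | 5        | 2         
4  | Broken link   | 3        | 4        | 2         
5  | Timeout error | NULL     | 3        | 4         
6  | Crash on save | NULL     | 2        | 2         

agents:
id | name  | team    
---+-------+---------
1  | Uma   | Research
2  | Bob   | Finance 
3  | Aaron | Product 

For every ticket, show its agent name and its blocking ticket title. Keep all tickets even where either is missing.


Two LEFT JOINs from the same base table tickets: one to agents via agent_id, one to tickets itself via blocked_by. Both are LEFT so every ticket is preserved.
Match against agents:
  - ticket 1 (Null pointer): agent_id=2 -> matches Bob
  - ticket 2 (Stale cache): agent_id=2 -> matches Bob
  - ticket 3 (Missing icon): agent_id=2 -> matches Bob
  - ticket 4 (Broken link): agent_id=3 -> matches Aaron
  - ticket 5 (Timeout error): agent_id=NULL, no match -> kept with NULL
  - ticket 6 (Crash on save): agent_id=NULL, no match -> kept with NULL
Match against tickets (self):
  - ticket 1 (Null pointer): blocked_by=NULL -> NULL
  - ticket 2 (Stale cache): blocked_by=1 -> Null pointer
  - ticket 3 (Missing icon): blocked_by=2 -> Stale cache
  - ticket 4 (Broken link): blocked_by=2 -> Stale cache
  - ticket 5 (Timeout error): blocked_by=4 -> Broken link
  - ticket 6 (Crash on save): blocked_by=2 -> Stale cache

SQL:
SELECT a.title, b.name AS agent, c.title AS blocked_by
FROM tickets a
LEFT JOIN agents b ON a.agent_id = b.id
LEFT JOIN tickets c ON a.blocked_by = c.id

Result:
title         | agent | blocked_by  
--------------+-------+-------------
Null pointer  | Bob   | NULL        
Stale cache   | Bob   | Null pointer
Missing icon  | Bob   | Stale cache 
Broken link   | Aaron | Stale cache 
Timeout error | NULL  | Broken link 
Crash on save | NULL  | Stale cache 


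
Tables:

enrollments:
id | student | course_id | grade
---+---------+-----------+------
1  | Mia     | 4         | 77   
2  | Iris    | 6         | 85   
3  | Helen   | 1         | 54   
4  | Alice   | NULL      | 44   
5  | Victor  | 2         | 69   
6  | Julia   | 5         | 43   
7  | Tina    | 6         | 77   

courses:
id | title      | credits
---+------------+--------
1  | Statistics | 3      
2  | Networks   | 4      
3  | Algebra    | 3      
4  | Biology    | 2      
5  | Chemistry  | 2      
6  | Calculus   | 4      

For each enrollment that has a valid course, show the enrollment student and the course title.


INNER JOIN keeps only enrollments rows whose course_id matches an id in courses. Walk through each enrollment:
  - enrollment 1 (Mia): course_id=4 -> matches Biology
  - enrollment 2 (Iris): course_id=6 -> matches Calculus
  - enrollment 3 (Helen): course_id=1 -> matches Statistics
  - enrollment 4 (Alice): course_id=NULL, no match -> dropped
  - enrollment 5 (Victor): course_id=2 -> matches Networks
  - enrollment 6 (Julia): course_id=5 -> matches Chemistry
  - enrollment 7 (Tina): course_id=6 -> matches Calculus
So 1 of 7 rows is dropped.

SQL:
SELECT a.student, b.title AS course
FROM enrollments a
INNER JOIN courses b ON a.course_id = b.id

Result:
student | course    
--------+-----------
Mia     | Biology   
Iris    | Calculus  
Helen   | Statistics
Victor  | Networks  
Julia   | Chemistry 
Tina    | Calculus  


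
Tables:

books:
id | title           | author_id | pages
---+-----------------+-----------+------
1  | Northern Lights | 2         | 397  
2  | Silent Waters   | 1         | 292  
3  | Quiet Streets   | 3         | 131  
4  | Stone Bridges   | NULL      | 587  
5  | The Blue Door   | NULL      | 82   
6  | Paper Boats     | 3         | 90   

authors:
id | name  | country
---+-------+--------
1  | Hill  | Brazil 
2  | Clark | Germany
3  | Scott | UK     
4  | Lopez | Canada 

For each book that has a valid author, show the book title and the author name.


INNER JOIN keeps only books rows whose author_id matches an id in authors. Walk through each book:
  - book 1 (Northern Lights): author_id=2 -> matches Clark
  - book 2 (Silent Waters): author_id=1 -> matches Hill
  - book 3 (Quiet Streets): author_id=3 -> matches Scott
  - book 4 (Stone Bridges): author_id=NULL, no match -> dropped
  - book 5 (The Blue Door): author_id=NULL, no match -> dropped
  - book 6 (Paper Boats): author_id=3 -> matches Scott
So 2 of 6 rows are dropped.

SQL:
SELECT a.title, b.name AS author
FROM books a
INNER JOIN authors b ON a.author_id = b.id

Result:
title           | author
----------------+-------
Northern Lights | Clark 
Silent Waters   | Hill  
Quiet Streets   | Scott 
Paper Boats     | Scott 


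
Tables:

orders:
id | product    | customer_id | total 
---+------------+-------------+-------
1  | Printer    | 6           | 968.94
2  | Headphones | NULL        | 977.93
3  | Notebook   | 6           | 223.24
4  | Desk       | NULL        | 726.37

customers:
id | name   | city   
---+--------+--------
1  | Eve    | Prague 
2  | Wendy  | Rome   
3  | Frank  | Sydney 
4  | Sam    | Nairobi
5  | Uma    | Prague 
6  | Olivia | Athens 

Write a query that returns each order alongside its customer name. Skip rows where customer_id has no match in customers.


INNER JOIN keeps only orders rows whose customer_id matches an id in customers. Walk through each order:
  - order 1 (Printer): customer_id=6 -> matches Olivia
  - order 2 (Headphones): customer_id=NULL, no match -> dropped
  - order 3 (Notebook): customer_id=6 -> matches Olivia
  - order 4 (Desk): customer_id=NULL, no match -> dropped
So 2 of 4 rows are dropped.

SQL:
SELECT a.product, b.name AS customer
FROM orders a
INNER JOIN customers b ON a.customer_id = b.id

Result:
product  | customer
---------+---------
Printer  | Olivia  
Notebook | Olivia  


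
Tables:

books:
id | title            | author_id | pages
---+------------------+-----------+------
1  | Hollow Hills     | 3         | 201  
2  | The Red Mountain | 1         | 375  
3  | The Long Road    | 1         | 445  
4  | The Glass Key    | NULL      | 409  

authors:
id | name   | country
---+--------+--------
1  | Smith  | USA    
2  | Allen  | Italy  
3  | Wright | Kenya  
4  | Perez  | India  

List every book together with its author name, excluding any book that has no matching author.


INNER JOIN keeps only books rows whose author_id matches an id in authors. Walk through each book:
  - book 1 (Hollow Hills): author_id=3 -> matches Wright
  - book 2 (The Red Mountain): author_id=1 -> matches Smith
  - book 3 (The Long Road): author_id=1 -> matches Smith
  - book 4 (The Glass Key): author_id=NULL, no match -> dropped
So 1 of 4 rows is dropped.

SQL:
SELECT a.title, b.name AS author
FROM books a
INNER JOIN authors b ON a.author_id = b.id

Result:
title            | author
-----------------+-------
Hollow Hills     | Wright
The Red Mountain | Smith 
The Long Road    | Smith 


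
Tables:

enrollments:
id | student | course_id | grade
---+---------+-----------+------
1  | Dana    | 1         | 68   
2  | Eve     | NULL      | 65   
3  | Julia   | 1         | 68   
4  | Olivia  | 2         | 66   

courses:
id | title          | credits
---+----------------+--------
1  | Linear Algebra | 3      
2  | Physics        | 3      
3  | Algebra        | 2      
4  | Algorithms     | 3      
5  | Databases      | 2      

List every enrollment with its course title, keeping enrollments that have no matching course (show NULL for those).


LEFT JOIN keeps every row from enrollments (the left table); where course_id has no match in courses, the course columns become NULL. Walk through each enrollment:
  - enrollment 1 (Dana): course_id=1 -> matches Linear Algebra
  - enrollment 2 (Eve): course_id=NULL, no match -> kept with NULL
  - enrollment 3 (Julia): course_id=1 -> matches Linear Algebra
  - enrollment 4 (Olivia): course_id=2 -> matches Physics
All 4 rows appear; 1 has NULL course.

SQL:
SELECT a.student, b.title AS course
FROM enrollments a
LEFT JOIN courses b ON a.course_id = b.id

Result:
student | course        
--------+---------------
Dana    | Linear Algebra
Eve     | NULL          
Julia   | Linear Algebra
Olivia  | Physics       


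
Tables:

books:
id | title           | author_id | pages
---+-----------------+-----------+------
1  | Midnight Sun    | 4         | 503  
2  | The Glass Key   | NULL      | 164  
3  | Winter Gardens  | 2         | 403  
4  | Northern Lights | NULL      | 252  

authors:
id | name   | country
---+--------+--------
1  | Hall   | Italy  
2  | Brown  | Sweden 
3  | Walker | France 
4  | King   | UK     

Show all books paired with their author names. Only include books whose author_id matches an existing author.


INNER JOIN keeps only books rows whose author_id matches an id in authors. Walk through each book:
  - book 1 (Midnight Sun): author_id=4 -> matches King
  - book 2 (The Glass Key): author_id=NULL, no match -> dropped
  - book 3 (Winter Gardens): author_id=2 -> matches Brown
  - book 4 (Northern Lights): author_id=NULL, no match -> dropped
So 2 of 4 rows are dropped.

SQL:
SELECT a.title, b.name AS author
FROM books a
INNER JOIN authors b ON a.author_id = b.id

Result:
title          | author
---------------+-------
Midnight Sun   | King  
Winter Gardens | Brown 


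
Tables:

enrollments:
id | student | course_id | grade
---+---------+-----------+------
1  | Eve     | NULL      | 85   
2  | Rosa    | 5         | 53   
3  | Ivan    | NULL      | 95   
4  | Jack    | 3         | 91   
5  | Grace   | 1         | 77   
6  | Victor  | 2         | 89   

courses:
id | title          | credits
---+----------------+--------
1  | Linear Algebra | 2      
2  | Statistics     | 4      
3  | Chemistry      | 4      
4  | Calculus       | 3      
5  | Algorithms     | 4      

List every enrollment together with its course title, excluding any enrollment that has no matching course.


INNER JOIN keeps only enrollments rows whose course_id matches an id in courses. Walk through each enrollment:
  - enrollment 1 (Eve): course_id=NULL, no match -> dropped
  - enrollment 2 (Rosa): course_id=5 -> matches Algorithms
  - enrollment 3 (Ivan): course_id=NULL, no match -> dropped
  - enrollment 4 (Jack): course_id=3 -> matches Chemistry
  - enrollment 5 (Grace): course_id=1 -> matches Linear Algebra
  - enrollment 6 (Victor): course_id=2 -> matches Statistics
So 2 of 6 rows are dropped.

SQL:
SELECT a.student, b.title AS course
FROM enrollments a
INNER JOIN courses b ON a.course_id = b.id

Result:
student | course        
--------+---------------
Rosa    | Algorithms    
Jack    | Chemistry     
Grace   | Linear Algebra
Victor  | Statistics    


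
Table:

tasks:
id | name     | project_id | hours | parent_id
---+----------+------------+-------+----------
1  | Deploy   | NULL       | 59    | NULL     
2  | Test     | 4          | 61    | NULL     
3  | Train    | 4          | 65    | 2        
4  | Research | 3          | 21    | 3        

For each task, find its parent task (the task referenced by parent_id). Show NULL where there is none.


This is a self-join: tasks is joined to a second copy of itself, matching each row's parent_id to another row's id. Use LEFT JOIN so rows with parent_id=NULL are kept.
  - task 1 (Deploy): parent_id=NULL -> NULL
  - task 2 (Test): parent_id=NULL -> NULL
  - task 3 (Train): parent_id=2 -> Test
  - task 4 (Research): parent_id=3 -> Train

SQL:
SELECT a.name AS item, b.name AS parent
FROM tasks a
LEFT JOIN tasks b ON a.parent_id = b.id

Result:
item     | parent
---------+-------
Deploy   | NULL  
Test     | NULL  
Train    | Test  
Research | Train 


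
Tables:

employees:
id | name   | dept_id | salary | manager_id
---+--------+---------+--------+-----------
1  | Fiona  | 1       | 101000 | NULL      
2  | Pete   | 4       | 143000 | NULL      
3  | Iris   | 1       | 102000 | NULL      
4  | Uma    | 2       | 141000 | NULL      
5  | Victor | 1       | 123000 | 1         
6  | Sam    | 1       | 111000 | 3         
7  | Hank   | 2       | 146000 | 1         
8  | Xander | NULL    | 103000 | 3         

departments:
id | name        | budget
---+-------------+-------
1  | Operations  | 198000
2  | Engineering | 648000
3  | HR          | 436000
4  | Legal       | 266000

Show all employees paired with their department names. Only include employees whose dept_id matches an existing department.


INNER JOIN keeps only employees rows whose dept_id matches an id in departments. Walk through each employee:
  - employee 1 (Fiona): dept_id=1 -> matches Operations
  - employee 2 (Pete): dept_id=4 -> matches Legal
  - employee 3 (Iris): dept_id=1 -> matches Operations
  - employee 4 (Uma): dept_id=2 -> matches Engineering
  - employee 5 (Victor): dept_id=1 -> matches Operations
  - employee 6 (Sam): dept_id=1 -> matches Operations
  - employee 7 (Hank): dept_id=2 -> matches Engineering
  - employee 8 (Xander): dept_id=NULL, no match -> dropped
So 1 of 8 rows is dropped.

SQL:
SELECT a.name, b.name AS department
FROM employees a
INNER JOIN departments b ON a.dept_id = b.id

Result:
name   | department 
-------+------------
Fiona  | Operations 
Pete   | Legal      
Iris   | Operations 
Uma    | Engineering
Victor | Operations 
Sam    | Operations 
Hank   | Engineering


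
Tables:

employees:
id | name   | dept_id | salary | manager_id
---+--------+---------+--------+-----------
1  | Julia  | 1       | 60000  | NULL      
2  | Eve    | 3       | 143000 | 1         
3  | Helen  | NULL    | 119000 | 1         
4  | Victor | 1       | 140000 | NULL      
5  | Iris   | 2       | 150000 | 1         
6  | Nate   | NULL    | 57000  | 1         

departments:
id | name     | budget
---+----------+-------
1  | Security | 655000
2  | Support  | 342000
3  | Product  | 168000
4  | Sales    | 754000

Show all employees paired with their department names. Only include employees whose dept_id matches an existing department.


INNER JOIN keeps only employees rows whose dept_id matches an id in departments. Walk through each employee:
  - employee 1 (Julia): dept_id=1 -> matches Security
  - employee 2 (Eve): dept_id=3 -> matches Product
  - employee 3 (Helen): dept_id=NULL, no match -> dropped
  - employee 4 (Victor): dept_id=1 -> matches Security
  - employee 5 (Iris): dept_id=2 -> matches Support
  - employee 6 (Nate): dept_id=NULL, no match -> dropped
So 2 of 6 rows are dropped.

SQL:
SELECT a.name, b.name AS department
FROM employees a
INNER JOIN departments b ON a.dept_id = b.id

Result:
name   | department
-------+-----------
Julia  | Security  
Eve    | Product   
Victor | Security  
Iris   | Support   


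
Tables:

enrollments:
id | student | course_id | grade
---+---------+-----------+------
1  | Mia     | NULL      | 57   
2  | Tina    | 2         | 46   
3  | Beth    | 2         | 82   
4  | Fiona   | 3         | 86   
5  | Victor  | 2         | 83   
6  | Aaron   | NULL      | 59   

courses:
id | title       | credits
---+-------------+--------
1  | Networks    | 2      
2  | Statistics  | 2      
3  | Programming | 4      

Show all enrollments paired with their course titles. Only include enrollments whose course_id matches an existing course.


INNER JOIN keeps only enrollments rows whose course_id matches an id in courses. Walk through each enrollment:
  - enrollment 1 (Mia): course_id=NULL, no match -> dropped
  - enrollment 2 (Tina): course_id=2 -> matches Statistics
  - enrollment 3 (Beth): course_id=2 -> matches Statistics
  - enrollment 4 (Fiona): course_id=3 -> matches Programming
  - enrollment 5 (Victor): course_id=2 -> matches Statistics
  - enrollment 6 (Aaron): course_id=NULL, no match -> dropped
So 2 of 6 rows are dropped.

SQL:
SELECT a.student, b.title AS course
FROM enrollments a
INNER JOIN courses b ON a.course_id = b.id

Result:
student | course     
--------+------------
Tina    | Statistics 
Beth    | Statistics 
Fiona   | Programming
Victor  | Statistics 
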